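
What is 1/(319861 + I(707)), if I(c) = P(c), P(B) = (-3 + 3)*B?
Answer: 1/319861 ≈ 3.1264e-6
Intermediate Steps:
P(B) = 0 (P(B) = 0*B = 0)
I(c) = 0
1/(319861 + I(707)) = 1/(319861 + 0) = 1/319861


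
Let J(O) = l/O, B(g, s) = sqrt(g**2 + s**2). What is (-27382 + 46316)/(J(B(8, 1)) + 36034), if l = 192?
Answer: 11086851035/21099789569 - 908832*sqrt(65)/21099789569 ≈ 0.52510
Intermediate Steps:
J(O) = 192/O
(-27382 + 46316)/(J(B(8, 1)) + 36034) = (-27382 + 46316)/(192/(sqrt(8**2 + 1**2)) + 36034) = 18934/(192/(sqrt(64 + 1)) + 36034) = 18934/(192/(sqrt(65)) + 36034) = 18934/(192*(sqrt(65)/65) + 36034) = 18934/(192*sqrt(65)/65 + 36034) = 18934/(36034 + 192*sqrt(65)/65)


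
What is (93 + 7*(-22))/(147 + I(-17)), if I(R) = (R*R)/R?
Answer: -61/130 ≈ -0.46923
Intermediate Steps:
I(R) = R (I(R) = R²/R = R)
(93 + 7*(-22))/(147 + I(-17)) = (93 + 7*(-22))/(147 - 17) = (93 - 154)/130 = -61*1/130 = -61/130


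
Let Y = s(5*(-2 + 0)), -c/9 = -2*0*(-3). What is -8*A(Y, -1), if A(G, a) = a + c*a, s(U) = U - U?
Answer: 8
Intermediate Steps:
c = 0 (c = -9*(-2*0)*(-3) = -0*(-3) = -9*0 = 0)
s(U) = 0
Y = 0
A(G, a) = a (A(G, a) = a + 0*a = a + 0 = a)
-8*A(Y, -1) = -8*(-1) = 8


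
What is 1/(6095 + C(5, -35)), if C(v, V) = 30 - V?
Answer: 1/6160 ≈ 0.00016234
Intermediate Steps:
1/(6095 + C(5, -35)) = 1/(6095 + (30 - 1*(-35))) = 1/(6095 + (30 + 35)) = 1/(6095 + 65) = 1/6160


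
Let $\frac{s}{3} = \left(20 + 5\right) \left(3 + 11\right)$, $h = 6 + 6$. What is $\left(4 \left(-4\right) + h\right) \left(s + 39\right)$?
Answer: $-4356$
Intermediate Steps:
$h = 12$
$s = 1050$ ($s = 3 \left(20 + 5\right) \left(3 + 11\right) = 3 \cdot 25 \cdot 14 = 3 \cdot 350 = 1050$)
$\left(4 \left(-4\right) + h\right) \left(s + 39\right) = \left(4 \left(-4\right) + 12\right) \left(1050 + 39\right) = \left(-16 + 12\right) 1089 = \left(-4\right) 1089 = -4356$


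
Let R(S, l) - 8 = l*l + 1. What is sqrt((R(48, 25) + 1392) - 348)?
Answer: sqrt(1678) ≈ 40.963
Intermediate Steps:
R(S, l) = 9 + l**2 (R(S, l) = 8 + (l*l + 1) = 8 + (l**2 + 1) = 8 + (1 + l**2) = 9 + l**2)
sqrt((R(48, 25) + 1392) - 348) = sqrt(((9 + 25**2) + 1392) - 348) = sqrt(((9 + 625) + 1392) - 348) = sqrt((634 + 1392) - 348) = sqrt(2026 - 348) = sqrt(1678)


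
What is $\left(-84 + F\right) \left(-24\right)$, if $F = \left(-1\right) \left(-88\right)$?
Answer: $-96$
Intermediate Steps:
$F = 88$
$\left(-84 + F\right) \left(-24\right) = \left(-84 + 88\right) \left(-24\right) = 4 \left(-24\right) = -96$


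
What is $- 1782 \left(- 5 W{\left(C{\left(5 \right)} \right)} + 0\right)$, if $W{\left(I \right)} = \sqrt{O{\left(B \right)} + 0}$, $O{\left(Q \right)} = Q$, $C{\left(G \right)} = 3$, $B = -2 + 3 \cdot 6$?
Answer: $35640$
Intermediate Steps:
$B = 16$ ($B = -2 + 18 = 16$)
$W{\left(I \right)} = 4$ ($W{\left(I \right)} = \sqrt{16 + 0} = \sqrt{16} = 4$)
$- 1782 \left(- 5 W{\left(C{\left(5 \right)} \right)} + 0\right) = - 1782 \left(\left(-5\right) 4 + 0\right) = - 1782 \left(-20 + 0\right) = \left(-1782\right) \left(-20\right) = 35640$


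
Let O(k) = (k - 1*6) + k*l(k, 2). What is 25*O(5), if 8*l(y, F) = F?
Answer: 25/4 ≈ 6.2500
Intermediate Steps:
l(y, F) = F/8
O(k) = -6 + 5*k/4 (O(k) = (k - 1*6) + k*((⅛)*2) = (k - 6) + k*(¼) = (-6 + k) + k/4 = -6 + 5*k/4)
25*O(5) = 25*(-6 + (5/4)*5) = 25*(-6 + 25/4) = 25*(¼) = 25/4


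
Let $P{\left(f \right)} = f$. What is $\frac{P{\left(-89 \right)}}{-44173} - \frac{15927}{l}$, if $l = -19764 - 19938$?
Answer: $\frac{235692283}{584585482} \approx 0.40318$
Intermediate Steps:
$l = -39702$
$\frac{P{\left(-89 \right)}}{-44173} - \frac{15927}{l} = - \frac{89}{-44173} - \frac{15927}{-39702} = \left(-89\right) \left(- \frac{1}{44173}\right) - - \frac{5309}{13234} = \frac{89}{44173} + \frac{5309}{13234} = \frac{235692283}{584585482}$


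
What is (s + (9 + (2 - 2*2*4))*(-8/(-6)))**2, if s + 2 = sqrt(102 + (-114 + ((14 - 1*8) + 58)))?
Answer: 1144/9 - 104*sqrt(13)/3 ≈ 2.1187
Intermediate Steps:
s = -2 + 2*sqrt(13) (s = -2 + sqrt(102 + (-114 + ((14 - 1*8) + 58))) = -2 + sqrt(102 + (-114 + ((14 - 8) + 58))) = -2 + sqrt(102 + (-114 + (6 + 58))) = -2 + sqrt(102 + (-114 + 64)) = -2 + sqrt(102 - 50) = -2 + sqrt(52) = -2 + 2*sqrt(13) ≈ 5.2111)
(s + (9 + (2 - 2*2*4))*(-8/(-6)))**2 = ((-2 + 2*sqrt(13)) + (9 + (2 - 2*2*4))*(-8/(-6)))**2 = ((-2 + 2*sqrt(13)) + (9 + (2 - 4*4))*(-8*(-1/6)))**2 = ((-2 + 2*sqrt(13)) + (9 + (2 - 16))*(4/3))**2 = ((-2 + 2*sqrt(13)) + (9 - 14)*(4/3))**2 = ((-2 + 2*sqrt(13)) - 5*4/3)**2 = ((-2 + 2*sqrt(13)) - 20/3)**2 = (-26/3 + 2*sqrt(13))**2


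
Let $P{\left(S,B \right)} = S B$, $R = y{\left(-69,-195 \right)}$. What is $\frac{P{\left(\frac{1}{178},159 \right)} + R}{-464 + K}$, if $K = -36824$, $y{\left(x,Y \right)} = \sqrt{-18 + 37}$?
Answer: $- \frac{159}{6637264} - \frac{\sqrt{19}}{37288} \approx -0.00014085$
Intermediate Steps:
$y{\left(x,Y \right)} = \sqrt{19}$
$R = \sqrt{19} \approx 4.3589$
$P{\left(S,B \right)} = B S$
$\frac{P{\left(\frac{1}{178},159 \right)} + R}{-464 + K} = \frac{\frac{159}{178} + \sqrt{19}}{-464 - 36824} = \frac{159 \cdot \frac{1}{178} + \sqrt{19}}{-37288} = \left(\frac{159}{178} + \sqrt{19}\right) \left(- \frac{1}{37288}\right) = - \frac{159}{6637264} - \frac{\sqrt{19}}{37288}$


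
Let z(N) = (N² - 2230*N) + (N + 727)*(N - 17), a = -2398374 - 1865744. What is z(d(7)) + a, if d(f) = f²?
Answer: -4346155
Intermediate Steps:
a = -4264118
z(N) = N² - 2230*N + (-17 + N)*(727 + N) (z(N) = (N² - 2230*N) + (727 + N)*(-17 + N) = (N² - 2230*N) + (-17 + N)*(727 + N) = N² - 2230*N + (-17 + N)*(727 + N))
z(d(7)) + a = (-12359 - 1520*7² + 2*(7²)²) - 4264118 = (-12359 - 1520*49 + 2*49²) - 4264118 = (-12359 - 74480 + 2*2401) - 4264118 = (-12359 - 74480 + 4802) - 4264118 = -82037 - 4264118 = -4346155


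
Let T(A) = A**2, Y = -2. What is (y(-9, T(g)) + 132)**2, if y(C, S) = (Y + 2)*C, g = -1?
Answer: 17424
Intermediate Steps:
y(C, S) = 0 (y(C, S) = (-2 + 2)*C = 0*C = 0)
(y(-9, T(g)) + 132)**2 = (0 + 132)**2 = 132**2 = 17424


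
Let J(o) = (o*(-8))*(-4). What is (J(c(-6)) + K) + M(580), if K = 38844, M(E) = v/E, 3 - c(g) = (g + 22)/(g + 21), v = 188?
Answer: 16924193/435 ≈ 38906.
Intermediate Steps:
c(g) = 3 - (22 + g)/(21 + g) (c(g) = 3 - (g + 22)/(g + 21) = 3 - (22 + g)/(21 + g))
J(o) = 32*o (J(o) = -8*o*(-4) = 32*o)
M(E) = 188/E
(J(c(-6)) + K) + M(580) = (32*((41 + 2*(-6))/(21 - 6)) + 38844) + 188/580 = (32*((41 - 12)/15) + 38844) + 188*(1/580) = (32*((1/15)*29) + 38844) + 47/145 = (32*(29/15) + 38844) + 47/145 = (928/15 + 38844) + 47/145 = 583588/15 + 47/145 = 16924193/435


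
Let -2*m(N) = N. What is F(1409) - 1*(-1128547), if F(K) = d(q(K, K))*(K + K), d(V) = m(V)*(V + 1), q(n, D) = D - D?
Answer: 1128547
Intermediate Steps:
m(N) = -N/2
q(n, D) = 0
d(V) = -V*(1 + V)/2 (d(V) = (-V/2)*(V + 1) = (-V/2)*(1 + V) = -V*(1 + V)/2)
F(K) = 0 (F(K) = (-1/2*0*(1 + 0))*(K + K) = (-1/2*0*1)*(2*K) = 0*(2*K) = 0)
F(1409) - 1*(-1128547) = 0 - 1*(-1128547) = 0 + 1128547 = 1128547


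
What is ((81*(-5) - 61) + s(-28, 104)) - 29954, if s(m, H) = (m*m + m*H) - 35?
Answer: -32583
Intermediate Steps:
s(m, H) = -35 + m**2 + H*m (s(m, H) = (m**2 + H*m) - 35 = -35 + m**2 + H*m)
((81*(-5) - 61) + s(-28, 104)) - 29954 = ((81*(-5) - 61) + (-35 + (-28)**2 + 104*(-28))) - 29954 = ((-405 - 61) + (-35 + 784 - 2912)) - 29954 = (-466 - 2163) - 29954 = -2629 - 29954 = -32583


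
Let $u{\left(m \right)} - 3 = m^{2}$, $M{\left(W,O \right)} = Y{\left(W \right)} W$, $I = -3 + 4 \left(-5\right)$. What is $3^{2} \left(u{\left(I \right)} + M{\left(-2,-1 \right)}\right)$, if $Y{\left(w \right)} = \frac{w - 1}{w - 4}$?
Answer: $4779$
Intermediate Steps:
$Y{\left(w \right)} = \frac{-1 + w}{-4 + w}$
$I = -23$ ($I = -3 - 20 = -23$)
$M{\left(W,O \right)} = \frac{W \left(-1 + W\right)}{-4 + W}$ ($M{\left(W,O \right)} = \frac{-1 + W}{-4 + W} W = \frac{W \left(-1 + W\right)}{-4 + W}$)
$u{\left(m \right)} = 3 + m^{2}$
$3^{2} \left(u{\left(I \right)} + M{\left(-2,-1 \right)}\right) = 3^{2} \left(\left(3 + \left(-23\right)^{2}\right) - \frac{2 \left(-1 - 2\right)}{-4 - 2}\right) = 9 \left(\left(3 + 529\right) - 2 \frac{1}{-6} \left(-3\right)\right) = 9 \left(532 - \left(- \frac{1}{3}\right) \left(-3\right)\right) = 9 \left(532 - 1\right) = 9 \cdot 531 = 4779$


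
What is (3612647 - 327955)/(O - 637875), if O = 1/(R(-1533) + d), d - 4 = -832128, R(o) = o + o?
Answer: -2743341911480/532746821251 ≈ -5.1494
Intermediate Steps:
R(o) = 2*o
d = -832124 (d = 4 - 832128 = -832124)
O = -1/835190 (O = 1/(2*(-1533) - 832124) = 1/(-3066 - 832124) = 1/(-835190) = -1/835190 ≈ -1.1973e-6)
(3612647 - 327955)/(O - 637875) = (3612647 - 327955)/(-1/835190 - 637875) = 3284692/(-532746821251/835190) = 3284692*(-835190/532746821251) = -2743341911480/532746821251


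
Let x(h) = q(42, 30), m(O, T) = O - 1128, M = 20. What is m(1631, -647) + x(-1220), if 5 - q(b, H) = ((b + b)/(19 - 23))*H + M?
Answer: 1118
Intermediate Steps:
m(O, T) = -1128 + O
q(b, H) = -15 + H*b/2 (q(b, H) = 5 - (((b + b)/(19 - 23))*H + 20) = 5 - (((2*b)/(-4))*H + 20) = 5 - (((2*b)*(-¼))*H + 20) = 5 - ((-b/2)*H + 20) = 5 - (-H*b/2 + 20) = 5 - (20 - H*b/2) = 5 + (-20 + H*b/2) = -15 + H*b/2)
x(h) = 615 (x(h) = -15 + (½)*30*42 = -15 + 630 = 615)
m(1631, -647) + x(-1220) = (-1128 + 1631) + 615 = 503 + 615 = 1118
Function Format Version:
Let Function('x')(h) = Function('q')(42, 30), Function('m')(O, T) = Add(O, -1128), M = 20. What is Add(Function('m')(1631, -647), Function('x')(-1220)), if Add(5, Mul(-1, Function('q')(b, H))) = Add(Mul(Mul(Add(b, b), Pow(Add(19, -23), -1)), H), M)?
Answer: 1118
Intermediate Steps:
Function('m')(O, T) = Add(-1128, O)
Function('q')(b, H) = Add(-15, Mul(Rational(1, 2), H, b)) (Function('q')(b, H) = Add(5, Mul(-1, Add(Mul(Mul(Add(b, b), Pow(Add(19, -23), -1)), H), 20))) = Add(5, Mul(-1, Add(Mul(Mul(Mul(2, b), Pow(-4, -1)), H), 20))) = Add(5, Mul(-1, Add(Mul(Mul(Mul(2, b), Rational(-1, 4)), H), 20))) = Add(5, Mul(-1, Add(Mul(Mul(Rational(-1, 2), b), H), 20))) = Add(5, Mul(-1, Add(Mul(Rational(-1, 2), H, b), 20))) = Add(5, Mul(-1, Add(20, Mul(Rational(-1, 2), H, b)))) = Add(5, Add(-20, Mul(Rational(1, 2), H, b))) = Add(-15, Mul(Rational(1, 2), H, b)))
Function('x')(h) = 615 (Function('x')(h) = Add(-15, Mul(Rational(1, 2), 30, 42)) = Add(-15, 630) = 615)
Add(Function('m')(1631, -647), Function('x')(-1220)) = Add(Add(-1128, 1631), 615) = Add(503, 615) = 1118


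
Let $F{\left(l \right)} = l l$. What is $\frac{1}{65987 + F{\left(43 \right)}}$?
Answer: $\frac{1}{67836} \approx 1.4741 \cdot 10^{-5}$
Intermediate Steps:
$F{\left(l \right)} = l^{2}$
$\frac{1}{65987 + F{\left(43 \right)}} = \frac{1}{65987 + 43^{2}} = \frac{1}{65987 + 1849} = \frac{1}{67836}$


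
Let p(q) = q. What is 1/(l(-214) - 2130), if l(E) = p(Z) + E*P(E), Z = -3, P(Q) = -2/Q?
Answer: -1/2135 ≈ -0.00046838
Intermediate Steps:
l(E) = -5 (l(E) = -3 + E*(-2/E) = -3 - 2 = -5)
1/(l(-214) - 2130) = 1/(-5 - 2130) = 1/(-2135) = -1/2135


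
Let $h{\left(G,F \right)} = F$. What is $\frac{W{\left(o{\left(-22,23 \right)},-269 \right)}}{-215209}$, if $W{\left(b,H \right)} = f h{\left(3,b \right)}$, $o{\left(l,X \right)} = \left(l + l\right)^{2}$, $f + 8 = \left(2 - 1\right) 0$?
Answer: $\frac{15488}{215209} \approx 0.071967$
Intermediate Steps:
$f = -8$ ($f = -8 + \left(2 - 1\right) 0 = -8 + 1 \cdot 0 = -8 + 0 = -8$)
$o{\left(l,X \right)} = 4 l^{2}$ ($o{\left(l,X \right)} = \left(2 l\right)^{2} = 4 l^{2}$)
$W{\left(b,H \right)} = - 8 b$
$\frac{W{\left(o{\left(-22,23 \right)},-269 \right)}}{-215209} = \frac{\left(-8\right) 4 \left(-22\right)^{2}}{-215209} = - 8 \cdot 4 \cdot 484 \left(- \frac{1}{215209}\right) = \left(-8\right) 1936 \left(- \frac{1}{215209}\right) = \left(-15488\right) \left(- \frac{1}{215209}\right) = \frac{15488}{215209}$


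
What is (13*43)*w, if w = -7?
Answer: -3913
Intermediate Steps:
(13*43)*w = (13*43)*(-7) = 559*(-7) = -3913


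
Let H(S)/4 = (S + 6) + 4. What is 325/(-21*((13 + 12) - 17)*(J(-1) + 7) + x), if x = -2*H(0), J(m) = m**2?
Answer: -325/1424 ≈ -0.22823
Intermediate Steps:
H(S) = 40 + 4*S (H(S) = 4*((S + 6) + 4) = 4*((6 + S) + 4) = 4*(10 + S) = 40 + 4*S)
x = -80 (x = -2*(40 + 4*0) = -2*(40 + 0) = -2*40 = -80)
325/(-21*((13 + 12) - 17)*(J(-1) + 7) + x) = 325/(-21*((13 + 12) - 17)*((-1)**2 + 7) - 80) = 325/(-21*(25 - 17)*(1 + 7) - 80) = 325/(-168*8 - 80) = 325/(-21*64 - 80) = 325/(-1344 - 80) = 325/(-1424) = 325*(-1/1424) = -325/1424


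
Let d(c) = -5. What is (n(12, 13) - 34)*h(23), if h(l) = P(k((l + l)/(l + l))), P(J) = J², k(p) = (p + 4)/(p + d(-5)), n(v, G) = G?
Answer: -525/16 ≈ -32.813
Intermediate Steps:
k(p) = (4 + p)/(-5 + p) (k(p) = (p + 4)/(p - 5) = (4 + p)/(-5 + p))
h(l) = 25/16 (h(l) = ((4 + (l + l)/(l + l))/(-5 + (l + l)/(l + l)))² = ((4 + (2*l)/((2*l)))/(-5 + (2*l)/((2*l))))² = ((4 + (2*l)*(1/(2*l)))/(-5 + (2*l)*(1/(2*l))))² = ((4 + 1)/(-5 + 1))² = (5/(-4))² = (-¼*5)² = (-5/4)² = 25/16)
(n(12, 13) - 34)*h(23) = (13 - 34)*(25/16) = -21*25/16 = -525/16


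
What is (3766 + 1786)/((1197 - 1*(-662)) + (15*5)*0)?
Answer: 5552/1859 ≈ 2.9866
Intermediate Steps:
(3766 + 1786)/((1197 - 1*(-662)) + (15*5)*0) = 5552/((1197 + 662) + 75*0) = 5552/(1859 + 0) = 5552/1859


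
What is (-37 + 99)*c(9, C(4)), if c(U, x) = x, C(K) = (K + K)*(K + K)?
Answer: 3968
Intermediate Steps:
C(K) = 4*K² (C(K) = (2*K)*(2*K) = 4*K²)
(-37 + 99)*c(9, C(4)) = (-37 + 99)*(4*4²) = 62*(4*16) = 62*64 = 3968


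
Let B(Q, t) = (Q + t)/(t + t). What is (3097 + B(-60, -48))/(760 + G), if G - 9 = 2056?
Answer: 4957/4520 ≈ 1.0967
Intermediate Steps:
G = 2065 (G = 9 + 2056 = 2065)
B(Q, t) = (Q + t)/(2*t) (B(Q, t) = (Q + t)/((2*t)) = (Q + t)*(1/(2*t)) = (Q + t)/(2*t))
(3097 + B(-60, -48))/(760 + G) = (3097 + (½)*(-60 - 48)/(-48))/(760 + 2065) = (3097 + (½)*(-1/48)*(-108))/2825 = (3097 + 9/8)*(1/2825) = (24785/8)*(1/2825) = 4957/4520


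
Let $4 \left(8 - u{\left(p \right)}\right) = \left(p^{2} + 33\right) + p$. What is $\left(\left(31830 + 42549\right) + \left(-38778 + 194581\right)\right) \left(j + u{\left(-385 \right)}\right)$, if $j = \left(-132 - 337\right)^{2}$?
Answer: $\frac{84246957273}{2} \approx 4.2123 \cdot 10^{10}$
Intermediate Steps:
$u{\left(p \right)} = - \frac{1}{4} - \frac{p}{4} - \frac{p^{2}}{4}$ ($u{\left(p \right)} = 8 - \frac{\left(p^{2} + 33\right) + p}{4} = 8 - \frac{\left(33 + p^{2}\right) + p}{4} = 8 - \frac{33 + p + p^{2}}{4} = 8 - \left(\frac{33}{4} + \frac{p}{4} + \frac{p^{2}}{4}\right) = - \frac{1}{4} - \frac{p}{4} - \frac{p^{2}}{4}$)
$j = 219961$ ($j = \left(-469\right)^{2} = 219961$)
$\left(\left(31830 + 42549\right) + \left(-38778 + 194581\right)\right) \left(j + u{\left(-385 \right)}\right) = \left(\left(31830 + 42549\right) + \left(-38778 + 194581\right)\right) \left(219961 - \left(-96 + \frac{148225}{4}\right)\right) = \left(74379 + 155803\right) \left(219961 - \frac{147841}{4}\right) = 230182 \left(219961 - \frac{147841}{4}\right) = 230182 \cdot \frac{732003}{4} = \frac{84246957273}{2}$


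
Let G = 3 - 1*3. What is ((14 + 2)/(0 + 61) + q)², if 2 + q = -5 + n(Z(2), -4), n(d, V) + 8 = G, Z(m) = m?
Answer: 808201/3721 ≈ 217.20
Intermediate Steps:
G = 0 (G = 3 - 3 = 0)
n(d, V) = -8 (n(d, V) = -8 + 0 = -8)
q = -15 (q = -2 + (-5 - 8) = -2 - 13 = -15)
((14 + 2)/(0 + 61) + q)² = ((14 + 2)/(0 + 61) - 15)² = (16/61 - 15)² = (-899/61)² = 808201/3721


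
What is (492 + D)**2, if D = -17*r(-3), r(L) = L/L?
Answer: 225625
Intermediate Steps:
r(L) = 1
D = -17 (D = -17*1 = -17)
(492 + D)**2 = (492 - 17)**2 = 475**2 = 225625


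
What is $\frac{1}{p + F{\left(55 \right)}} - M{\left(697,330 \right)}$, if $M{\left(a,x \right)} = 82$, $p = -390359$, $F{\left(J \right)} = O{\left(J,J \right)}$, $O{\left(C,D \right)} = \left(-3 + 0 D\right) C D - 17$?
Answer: $- \frac{32754983}{399451} \approx -82.0$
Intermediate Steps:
$O{\left(C,D \right)} = -17 - 3 C D$ ($O{\left(C,D \right)} = \left(-3 + 0\right) C D - 17 = - 3 C D - 17 = -17 - 3 C D$)
$F{\left(J \right)} = -17 - 3 J^{2}$ ($F{\left(J \right)} = -17 - 3 J J = -17 - 3 J^{2}$)
$\frac{1}{p + F{\left(55 \right)}} - M{\left(697,330 \right)} = \frac{1}{-390359 - \left(17 + 3 \cdot 55^{2}\right)} - 82 = \frac{1}{-390359 - 9092} - 82 = \frac{1}{-399451} - 82 = - \frac{1}{399451} - 82 = - \frac{32754983}{399451}$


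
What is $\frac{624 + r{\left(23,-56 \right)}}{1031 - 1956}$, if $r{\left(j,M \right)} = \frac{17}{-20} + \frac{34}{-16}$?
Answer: $- \frac{24841}{37000} \approx -0.67138$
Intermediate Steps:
$r{\left(j,M \right)} = - \frac{119}{40}$ ($r{\left(j,M \right)} = 17 \left(- \frac{1}{20}\right) + 34 \left(- \frac{1}{16}\right) = - \frac{17}{20} - \frac{17}{8} = - \frac{119}{40}$)
$\frac{624 + r{\left(23,-56 \right)}}{1031 - 1956} = \frac{624 - \frac{119}{40}}{1031 - 1956} = \frac{24841}{40 \left(-925\right)} = \frac{24841}{40} \left(- \frac{1}{925}\right) = - \frac{24841}{37000}$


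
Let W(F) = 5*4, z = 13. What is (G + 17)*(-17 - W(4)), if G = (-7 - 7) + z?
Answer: -592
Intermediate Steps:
W(F) = 20
G = -1 (G = (-7 - 7) + 13 = -14 + 13 = -1)
(G + 17)*(-17 - W(4)) = (-1 + 17)*(-17 - 1*20) = 16*(-17 - 20) = 16*(-37) = -592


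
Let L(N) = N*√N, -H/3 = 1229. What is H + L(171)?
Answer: -3687 + 513*√19 ≈ -1450.9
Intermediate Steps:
H = -3687 (H = -3*1229 = -3687)
L(N) = N^(3/2)
H + L(171) = -3687 + 171^(3/2) = -3687 + 513*√19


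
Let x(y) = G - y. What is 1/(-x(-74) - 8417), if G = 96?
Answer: -1/8587 ≈ -0.00011646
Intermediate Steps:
x(y) = 96 - y
1/(-x(-74) - 8417) = 1/(-(96 - 1*(-74)) - 8417) = 1/(-(96 + 74) - 8417) = 1/(-1*170 - 8417) = 1/(-170 - 8417) = 1/(-8587) = -1/8587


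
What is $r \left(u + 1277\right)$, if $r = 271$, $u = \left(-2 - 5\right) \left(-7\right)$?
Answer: $359346$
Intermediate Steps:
$u = 49$ ($u = \left(-7\right) \left(-7\right) = 49$)
$r \left(u + 1277\right) = 271 \left(49 + 1277\right) = 271 \cdot 1326 = 359346$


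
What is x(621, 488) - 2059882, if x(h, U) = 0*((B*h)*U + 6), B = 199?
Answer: -2059882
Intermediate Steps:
x(h, U) = 0 (x(h, U) = 0*((199*h)*U + 6) = 0*(199*U*h + 6) = 0*(6 + 199*U*h) = 0)
x(621, 488) - 2059882 = 0 - 2059882 = -2059882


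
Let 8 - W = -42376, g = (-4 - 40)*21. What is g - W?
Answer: -43308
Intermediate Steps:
g = -924 (g = -44*21 = -924)
W = 42384 (W = 8 - 1*(-42376) = 8 + 42376 = 42384)
g - W = -924 - 1*42384 = -924 - 42384 = -43308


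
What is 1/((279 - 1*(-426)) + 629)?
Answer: 1/1334 ≈ 0.00074963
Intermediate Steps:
1/((279 - 1*(-426)) + 629) = 1/((279 + 426) + 629) = 1/(705 + 629) = 1/1334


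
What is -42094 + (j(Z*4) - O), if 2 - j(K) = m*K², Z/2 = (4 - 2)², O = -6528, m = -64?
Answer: 29972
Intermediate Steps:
Z = 8 (Z = 2*(4 - 2)² = 2*2² = 2*4 = 8)
j(K) = 2 + 64*K² (j(K) = 2 - (-64)*K² = 2 + 64*K²)
-42094 + (j(Z*4) - O) = -42094 + ((2 + 64*(8*4)²) - 1*(-6528)) = -42094 + ((2 + 64*32²) + 6528) = -42094 + ((2 + 64*1024) + 6528) = -42094 + ((2 + 65536) + 6528) = -42094 + (65538 + 6528) = -42094 + 72066 = 29972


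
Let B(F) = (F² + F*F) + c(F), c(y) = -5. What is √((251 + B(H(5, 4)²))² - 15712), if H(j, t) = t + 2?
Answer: 2*√2009633 ≈ 2835.2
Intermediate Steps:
H(j, t) = 2 + t
B(F) = -5 + 2*F² (B(F) = (F² + F*F) - 5 = (F² + F²) - 5 = 2*F² - 5 = -5 + 2*F²)
√((251 + B(H(5, 4)²))² - 15712) = √((251 + (-5 + 2*((2 + 4)²)²))² - 15712) = √((251 + (-5 + 2*(6²)²))² - 15712) = √((251 + (-5 + 2*36²))² - 15712) = √((251 + (-5 + 2*1296))² - 15712) = √((251 + (-5 + 2592))² - 15712) = √((251 + 2587)² - 15712) = √(2838² - 15712) = √(8054244 - 15712) = √8038532 = 2*√2009633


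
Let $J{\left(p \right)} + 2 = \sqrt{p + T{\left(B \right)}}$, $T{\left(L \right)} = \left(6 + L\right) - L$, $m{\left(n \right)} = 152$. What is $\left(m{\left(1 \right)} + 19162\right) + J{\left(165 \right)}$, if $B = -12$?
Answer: $19312 + 3 \sqrt{19} \approx 19325.0$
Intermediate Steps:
$T{\left(L \right)} = 6$
$J{\left(p \right)} = -2 + \sqrt{6 + p}$ ($J{\left(p \right)} = -2 + \sqrt{p + 6} = -2 + \sqrt{6 + p}$)
$\left(m{\left(1 \right)} + 19162\right) + J{\left(165 \right)} = \left(152 + 19162\right) - \left(2 - \sqrt{6 + 165}\right) = 19314 - \left(2 - \sqrt{171}\right) = 19314 - \left(2 - 3 \sqrt{19}\right) = 19312 + 3 \sqrt{19}$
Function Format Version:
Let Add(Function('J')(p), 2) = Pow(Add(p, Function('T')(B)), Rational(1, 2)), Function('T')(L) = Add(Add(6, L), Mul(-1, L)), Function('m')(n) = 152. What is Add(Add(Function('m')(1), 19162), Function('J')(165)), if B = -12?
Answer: Add(19312, Mul(3, Pow(19, Rational(1, 2)))) ≈ 19325.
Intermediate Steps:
Function('T')(L) = 6
Function('J')(p) = Add(-2, Pow(Add(6, p), Rational(1, 2))) (Function('J')(p) = Add(-2, Pow(Add(p, 6), Rational(1, 2))) = Add(-2, Pow(Add(6, p), Rational(1, 2))))
Add(Add(Function('m')(1), 19162), Function('J')(165)) = Add(Add(152, 19162), Add(-2, Pow(Add(6, 165), Rational(1, 2)))) = Add(19314, Add(-2, Pow(171, Rational(1, 2)))) = Add(19314, Add(-2, Mul(3, Pow(19, Rational(1, 2))))) = Add(19312, Mul(3, Pow(19, Rational(1, 2))))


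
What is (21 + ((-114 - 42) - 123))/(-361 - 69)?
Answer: ⅗ ≈ 0.60000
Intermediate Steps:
(21 + ((-114 - 42) - 123))/(-361 - 69) = (21 + (-156 - 123))/(-430) = (21 - 279)*(-1/430) = -258*(-1/430) = ⅗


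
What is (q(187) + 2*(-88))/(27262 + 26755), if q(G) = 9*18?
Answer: -14/54017 ≈ -0.00025918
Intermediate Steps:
q(G) = 162
(q(187) + 2*(-88))/(27262 + 26755) = (162 + 2*(-88))/(27262 + 26755) = (162 - 176)/54017 = -14*1/54017 = -14/54017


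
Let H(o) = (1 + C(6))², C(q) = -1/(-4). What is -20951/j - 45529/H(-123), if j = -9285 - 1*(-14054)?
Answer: -3474568591/119225 ≈ -29143.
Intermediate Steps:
C(q) = ¼ (C(q) = -1*(-¼) = ¼)
H(o) = 25/16 (H(o) = (1 + ¼)² = (5/4)² = 25/16)
j = 4769 (j = -9285 + 14054 = 4769)
-20951/j - 45529/H(-123) = -20951/4769 - 45529/25/16 = -20951*1/4769 - 45529*16/25 = -20951/4769 - 728464/25 = -3474568591/119225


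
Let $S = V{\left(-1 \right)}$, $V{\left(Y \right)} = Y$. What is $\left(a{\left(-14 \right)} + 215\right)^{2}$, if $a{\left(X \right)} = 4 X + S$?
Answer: $24964$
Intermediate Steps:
$S = -1$
$a{\left(X \right)} = -1 + 4 X$ ($a{\left(X \right)} = 4 X - 1 = -1 + 4 X$)
$\left(a{\left(-14 \right)} + 215\right)^{2} = \left(\left(-1 + 4 \left(-14\right)\right) + 215\right)^{2} = \left(\left(-1 - 56\right) + 215\right)^{2} = \left(-57 + 215\right)^{2} = 158^{2} = 24964$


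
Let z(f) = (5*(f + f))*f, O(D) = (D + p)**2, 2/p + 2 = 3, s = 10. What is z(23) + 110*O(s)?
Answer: 21130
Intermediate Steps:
p = 2 (p = 2/(-2 + 3) = 2/1 = 2*1 = 2)
O(D) = (2 + D)**2 (O(D) = (D + 2)**2 = (2 + D)**2)
z(f) = 10*f**2 (z(f) = (5*(2*f))*f = (10*f)*f = 10*f**2)
z(23) + 110*O(s) = 10*23**2 + 110*(2 + 10)**2 = 10*529 + 110*12**2 = 5290 + 110*144 = 5290 + 15840 = 21130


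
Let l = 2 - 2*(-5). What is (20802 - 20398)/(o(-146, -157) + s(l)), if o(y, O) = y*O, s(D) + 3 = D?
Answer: 404/22931 ≈ 0.017618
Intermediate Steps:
l = 12 (l = 2 + 10 = 12)
s(D) = -3 + D
o(y, O) = O*y
(20802 - 20398)/(o(-146, -157) + s(l)) = (20802 - 20398)/(-157*(-146) + (-3 + 12)) = 404/(22922 + 9) = 404/22931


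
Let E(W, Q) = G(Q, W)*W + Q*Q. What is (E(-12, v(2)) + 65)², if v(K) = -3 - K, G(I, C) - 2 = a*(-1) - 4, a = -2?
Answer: 8100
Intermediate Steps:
G(I, C) = 0 (G(I, C) = 2 + (-2*(-1) - 4) = 2 + (2 - 4) = 2 - 2 = 0)
E(W, Q) = Q² (E(W, Q) = 0*W + Q*Q = 0 + Q² = Q²)
(E(-12, v(2)) + 65)² = ((-3 - 1*2)² + 65)² = ((-3 - 2)² + 65)² = ((-5)² + 65)² = (25 + 65)² = 90² = 8100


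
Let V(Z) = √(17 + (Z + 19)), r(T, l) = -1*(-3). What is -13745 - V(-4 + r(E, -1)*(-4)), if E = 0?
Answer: -13745 - 2*√5 ≈ -13749.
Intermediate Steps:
r(T, l) = 3
V(Z) = √(36 + Z) (V(Z) = √(17 + (19 + Z)) = √(36 + Z))
-13745 - V(-4 + r(E, -1)*(-4)) = -13745 - √(36 + (-4 + 3*(-4))) = -13745 - √(36 + (-4 - 12)) = -13745 - √(36 - 16) = -13745 - √20 = -13745 - 2*√5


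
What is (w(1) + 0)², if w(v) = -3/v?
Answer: 9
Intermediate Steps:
(w(1) + 0)² = (-3/1 + 0)² = (-3*1 + 0)² = (-3 + 0)² = (-3)² = 9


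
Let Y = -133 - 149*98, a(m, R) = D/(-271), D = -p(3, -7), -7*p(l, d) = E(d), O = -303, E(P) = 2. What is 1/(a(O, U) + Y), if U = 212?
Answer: -1897/27952297 ≈ -6.7866e-5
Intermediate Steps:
p(l, d) = -2/7 (p(l, d) = -1/7*2 = -2/7)
D = 2/7 (D = -1*(-2/7) = 2/7 ≈ 0.28571)
a(m, R) = -2/1897 (a(m, R) = (2/7)/(-271) = (2/7)*(-1/271) = -2/1897)
Y = -14735 (Y = -133 - 14602 = -14735)
1/(a(O, U) + Y) = 1/(-2/1897 - 14735) = 1/(-27952297/1897) = -1897/27952297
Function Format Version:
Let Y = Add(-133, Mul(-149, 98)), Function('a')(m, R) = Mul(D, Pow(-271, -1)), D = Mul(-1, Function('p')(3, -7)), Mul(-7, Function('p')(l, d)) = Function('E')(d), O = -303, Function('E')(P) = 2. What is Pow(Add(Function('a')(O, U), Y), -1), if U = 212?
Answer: Rational(-1897, 27952297) ≈ -6.7866e-5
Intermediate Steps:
Function('p')(l, d) = Rational(-2, 7) (Function('p')(l, d) = Mul(Rational(-1, 7), 2) = Rational(-2, 7))
D = Rational(2, 7) (D = Mul(-1, Rational(-2, 7)) = Rational(2, 7) ≈ 0.28571)
Function('a')(m, R) = Rational(-2, 1897) (Function('a')(m, R) = Mul(Rational(2, 7), Pow(-271, -1)) = Mul(Rational(2, 7), Rational(-1, 271)) = Rational(-2, 1897))
Y = -14735 (Y = Add(-133, -14602) = -14735)
Pow(Add(Function('a')(O, U), Y), -1) = Pow(Add(Rational(-2, 1897), -14735), -1) = Pow(Rational(-27952297, 1897), -1) = Rational(-1897, 27952297)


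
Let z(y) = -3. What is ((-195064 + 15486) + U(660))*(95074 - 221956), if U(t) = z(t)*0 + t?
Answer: 22701473676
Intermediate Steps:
U(t) = t (U(t) = -3*0 + t = 0 + t = t)
((-195064 + 15486) + U(660))*(95074 - 221956) = ((-195064 + 15486) + 660)*(95074 - 221956) = (-179578 + 660)*(-126882) = -178918*(-126882) = 22701473676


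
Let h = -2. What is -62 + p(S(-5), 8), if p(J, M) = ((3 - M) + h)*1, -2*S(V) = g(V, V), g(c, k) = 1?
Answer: -69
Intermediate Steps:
S(V) = -½ (S(V) = -½*1 = -½)
p(J, M) = 1 - M (p(J, M) = ((3 - M) - 2)*1 = (1 - M)*1 = 1 - M)
-62 + p(S(-5), 8) = -62 + (1 - 1*8) = -62 + (1 - 8) = -62 - 7 = -69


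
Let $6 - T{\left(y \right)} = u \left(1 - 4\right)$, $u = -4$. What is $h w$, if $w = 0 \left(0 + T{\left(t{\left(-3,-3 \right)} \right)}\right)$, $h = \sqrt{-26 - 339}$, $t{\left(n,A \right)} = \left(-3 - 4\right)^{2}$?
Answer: $0$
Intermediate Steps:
$t{\left(n,A \right)} = 49$ ($t{\left(n,A \right)} = \left(-7\right)^{2} = 49$)
$T{\left(y \right)} = -6$ ($T{\left(y \right)} = 6 - - 4 \left(1 - 4\right) = 6 - \left(-4\right) \left(-3\right) = 6 - 12 = -6$)
$h = i \sqrt{365}$ ($h = \sqrt{-365} = i \sqrt{365} \approx 19.105 i$)
$w = 0$ ($w = 0 \left(0 - 6\right) = 0 \left(-6\right) = 0$)
$h w = i \sqrt{365} \cdot 0 = 0$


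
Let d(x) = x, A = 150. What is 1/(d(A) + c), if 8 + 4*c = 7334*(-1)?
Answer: -2/3371 ≈ -0.00059330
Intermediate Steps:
c = -3671/2 (c = -2 + (7334*(-1))/4 = -2 + (¼)*(-7334) = -2 - 3667/2 = -3671/2 ≈ -1835.5)
1/(d(A) + c) = 1/(150 - 3671/2) = 1/(-3371/2) = -2/3371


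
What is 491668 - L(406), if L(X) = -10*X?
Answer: 495728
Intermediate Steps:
491668 - L(406) = 491668 - (-10)*406 = 491668 - 1*(-4060) = 491668 + 4060 = 495728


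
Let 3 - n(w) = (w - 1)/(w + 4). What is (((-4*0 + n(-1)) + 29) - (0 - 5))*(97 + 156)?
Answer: 28589/3 ≈ 9529.7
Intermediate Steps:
n(w) = 3 - (-1 + w)/(4 + w) (n(w) = 3 - (w - 1)/(w + 4) = 3 - (-1 + w)/(4 + w))
(((-4*0 + n(-1)) + 29) - (0 - 5))*(97 + 156) = (((-4*0 + (13 + 2*(-1))/(4 - 1)) + 29) - (0 - 5))*(97 + 156) = (((0 + (13 - 2)/3) + 29) - 1*(-5))*253 = (((0 + (⅓)*11) + 29) + 5)*253 = (((0 + 11/3) + 29) + 5)*253 = ((11/3 + 29) + 5)*253 = (98/3 + 5)*253 = (113/3)*253 = 28589/3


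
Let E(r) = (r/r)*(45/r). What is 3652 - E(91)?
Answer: 332287/91 ≈ 3651.5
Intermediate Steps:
E(r) = 45/r (E(r) = 1*(45/r) = 45/r)
3652 - E(91) = 3652 - 45/91 = 332287/91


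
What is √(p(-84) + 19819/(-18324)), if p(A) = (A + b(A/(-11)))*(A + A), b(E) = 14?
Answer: √109674444289/3054 ≈ 108.44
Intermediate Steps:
p(A) = 2*A*(14 + A) (p(A) = (A + 14)*(A + A) = (14 + A)*(2*A) = 2*A*(14 + A))
√(p(-84) + 19819/(-18324)) = √(2*(-84)*(14 - 84) + 19819/(-18324)) = √(2*(-84)*(-70) + 19819*(-1/18324)) = √(11760 - 19819/18324) = √(215470421/18324) = √109674444289/3054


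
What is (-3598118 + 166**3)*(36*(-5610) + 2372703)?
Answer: 2119031560254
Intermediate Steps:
(-3598118 + 166**3)*(36*(-5610) + 2372703) = (-3598118 + 4574296)*(-201960 + 2372703) = 976178*2170743 = 2119031560254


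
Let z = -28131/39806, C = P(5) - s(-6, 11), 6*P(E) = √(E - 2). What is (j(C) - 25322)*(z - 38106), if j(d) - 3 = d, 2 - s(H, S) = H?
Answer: 38417907485409/39806 - 505625189*√3/79612 ≈ 9.6512e+8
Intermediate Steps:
s(H, S) = 2 - H
P(E) = √(-2 + E)/6 (P(E) = √(E - 2)/6 = √(-2 + E)/6)
C = -8 + √3/6 (C = √(-2 + 5)/6 - (2 - 1*(-6)) = √3/6 - (2 + 6) = √3/6 - 1*8 = √3/6 - 8 = -8 + √3/6 ≈ -7.7113)
z = -28131/39806 (z = -28131*1/39806 = -28131/39806 ≈ -0.70670)
j(d) = 3 + d
(j(C) - 25322)*(z - 38106) = ((3 + (-8 + √3/6)) - 25322)*(-28131/39806 - 38106) = ((-5 + √3/6) - 25322)*(-1516875567/39806) = (-25327 + √3/6)*(-1516875567/39806) = 38417907485409/39806 - 505625189*√3/79612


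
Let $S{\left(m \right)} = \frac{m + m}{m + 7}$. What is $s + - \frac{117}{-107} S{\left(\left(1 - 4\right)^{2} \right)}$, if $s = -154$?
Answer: $- \frac{130771}{856} \approx -152.77$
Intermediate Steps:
$S{\left(m \right)} = \frac{2 m}{7 + m}$
$s + - \frac{117}{-107} S{\left(\left(1 - 4\right)^{2} \right)} = -154 + - \frac{117}{-107} \frac{2 \left(1 - 4\right)^{2}}{7 + \left(1 - 4\right)^{2}} = -154 + \left(-117\right) \left(- \frac{1}{107}\right) \frac{2 \left(-3\right)^{2}}{7 + \left(-3\right)^{2}} = -154 + \frac{117 \cdot 2 \cdot 9 \frac{1}{7 + 9}}{107} = -154 + \frac{117 \cdot 2 \cdot 9 \cdot \frac{1}{16}}{107} = -154 + \frac{117}{107} \cdot \frac{9}{8} = -154 + \frac{1053}{856} = - \frac{130771}{856}$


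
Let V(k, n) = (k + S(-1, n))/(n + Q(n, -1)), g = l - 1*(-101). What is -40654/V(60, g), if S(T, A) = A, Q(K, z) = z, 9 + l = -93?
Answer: 81308/59 ≈ 1378.1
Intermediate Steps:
l = -102 (l = -9 - 93 = -102)
g = -1 (g = -102 - 1*(-101) = -102 + 101 = -1)
V(k, n) = (k + n)/(-1 + n) (V(k, n) = (k + n)/(n - 1) = (k + n)/(-1 + n))
-40654/V(60, g) = -40654*(-1 - 1)/(60 - 1) = -40654/(59/(-2)) = -40654/((-½*59)) = -40654/(-59/2) = -40654*(-2/59) = 81308/59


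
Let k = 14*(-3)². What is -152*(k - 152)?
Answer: 3952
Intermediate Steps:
k = 126 (k = 14*9 = 126)
-152*(k - 152) = -152*(126 - 152) = -152*(-26) = 3952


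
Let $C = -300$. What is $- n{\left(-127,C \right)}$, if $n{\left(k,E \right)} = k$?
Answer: $127$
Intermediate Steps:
$- n{\left(-127,C \right)} = \left(-1\right) \left(-127\right) = 127$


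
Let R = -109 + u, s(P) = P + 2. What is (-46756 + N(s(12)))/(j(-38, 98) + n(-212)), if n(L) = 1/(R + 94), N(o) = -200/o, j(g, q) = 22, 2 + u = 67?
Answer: -16369600/7707 ≈ -2124.0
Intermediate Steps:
u = 65 (u = -2 + 67 = 65)
s(P) = 2 + P
R = -44 (R = -109 + 65 = -44)
n(L) = 1/50 (n(L) = 1/(-44 + 94) = 1/50)
(-46756 + N(s(12)))/(j(-38, 98) + n(-212)) = (-46756 - 200/(2 + 12))/(22 + 1/50) = (-46756 - 200/14)/(1101/50) = (-46756 - 200*1/14)*(50/1101) = (-46756 - 100/7)*(50/1101) = -327392/7*50/1101 = -16369600/7707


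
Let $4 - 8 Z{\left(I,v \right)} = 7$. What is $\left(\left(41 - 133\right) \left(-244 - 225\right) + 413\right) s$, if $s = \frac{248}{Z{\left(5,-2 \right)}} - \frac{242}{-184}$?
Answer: $- \frac{7935289565}{276} \approx -2.8751 \cdot 10^{7}$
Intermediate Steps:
$Z{\left(I,v \right)} = - \frac{3}{8}$ ($Z{\left(I,v \right)} = \frac{1}{2} - \frac{7}{8} = - \frac{3}{8}$)
$s = - \frac{182165}{276}$ ($s = \frac{248}{- \frac{3}{8}} - \frac{242}{-184} = 248 \left(- \frac{8}{3}\right) - - \frac{121}{92} = - \frac{1984}{3} + \frac{121}{92} = - \frac{182165}{276} \approx -660.02$)
$\left(\left(41 - 133\right) \left(-244 - 225\right) + 413\right) s = \left(\left(41 - 133\right) \left(-244 - 225\right) + 413\right) \left(- \frac{182165}{276}\right) = \left(\left(-92\right) \left(-469\right) + 413\right) \left(- \frac{182165}{276}\right) = \left(43148 + 413\right) \left(- \frac{182165}{276}\right) = 43561 \left(- \frac{182165}{276}\right) = - \frac{7935289565}{276}$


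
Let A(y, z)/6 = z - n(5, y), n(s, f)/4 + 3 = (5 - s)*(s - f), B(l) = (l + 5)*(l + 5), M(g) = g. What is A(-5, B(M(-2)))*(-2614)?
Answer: -329364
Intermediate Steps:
B(l) = (5 + l)² (B(l) = (5 + l)*(5 + l) = (5 + l)²)
n(s, f) = -12 + 4*(5 - s)*(s - f) (n(s, f) = -12 + 4*((5 - s)*(s - f)) = -12 + 4*(5 - s)*(s - f))
A(y, z) = 72 + 6*z (A(y, z) = 6*(z - (-12 - 20*y - 4*5² + 20*5 + 4*y*5)) = 6*(z - (-12 - 20*y - 4*25 + 100 + 20*y)) = 6*(z - (-12 - 20*y - 100 + 100 + 20*y)) = 6*(z - 1*(-12)) = 6*(z + 12) = 6*(12 + z) = 72 + 6*z)
A(-5, B(M(-2)))*(-2614) = (72 + 6*(5 - 2)²)*(-2614) = (72 + 6*3²)*(-2614) = (72 + 6*9)*(-2614) = (72 + 54)*(-2614) = 126*(-2614) = -329364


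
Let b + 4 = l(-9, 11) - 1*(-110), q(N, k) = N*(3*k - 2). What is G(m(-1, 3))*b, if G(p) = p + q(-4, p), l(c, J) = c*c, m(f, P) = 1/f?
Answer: 3553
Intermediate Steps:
q(N, k) = N*(-2 + 3*k)
m(f, P) = 1/f
l(c, J) = c²
G(p) = 8 - 11*p (G(p) = p - 4*(-2 + 3*p) = p + (8 - 12*p) = 8 - 11*p)
b = 187 (b = -4 + ((-9)² - 1*(-110)) = -4 + (81 + 110) = -4 + 191 = 187)
G(m(-1, 3))*b = (8 - 11/(-1))*187 = (8 - 11*(-1))*187 = (8 + 11)*187 = 19*187 = 3553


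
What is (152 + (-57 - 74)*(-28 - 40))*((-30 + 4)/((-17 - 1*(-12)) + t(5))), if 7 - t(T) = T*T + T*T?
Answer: 9815/2 ≈ 4907.5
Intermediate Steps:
t(T) = 7 - 2*T² (t(T) = 7 - (T*T + T*T) = 7 - (T² + T²) = 7 - 2*T²)
(152 + (-57 - 74)*(-28 - 40))*((-30 + 4)/((-17 - 1*(-12)) + t(5))) = (152 + (-57 - 74)*(-28 - 40))*((-30 + 4)/((-17 - 1*(-12)) + (7 - 2*5²))) = (152 - 131*(-68))*(-26/((-17 + 12) + (7 - 2*25))) = (152 + 8908)*(-26/(-5 + (7 - 50))) = 9060*(-26/(-5 - 43)) = 9060*(-26/(-48)) = 9060*(-26*(-1/48)) = 9060*(13/24) = 9815/2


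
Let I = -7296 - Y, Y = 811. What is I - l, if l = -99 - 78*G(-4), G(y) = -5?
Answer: -8398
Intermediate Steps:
I = -8107 (I = -7296 - 1*811 = -7296 - 811 = -8107)
l = 291 (l = -99 - 78*(-5) = -99 + 390 = 291)
I - l = -8107 - 1*291 = -8107 - 291 = -8398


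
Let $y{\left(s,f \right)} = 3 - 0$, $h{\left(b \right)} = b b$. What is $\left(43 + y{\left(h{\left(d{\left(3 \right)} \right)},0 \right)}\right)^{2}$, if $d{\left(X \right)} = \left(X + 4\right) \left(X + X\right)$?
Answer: $2116$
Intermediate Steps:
$d{\left(X \right)} = 2 X \left(4 + X\right)$ ($d{\left(X \right)} = \left(4 + X\right) 2 X = 2 X \left(4 + X\right)$)
$h{\left(b \right)} = b^{2}$
$y{\left(s,f \right)} = 3$ ($y{\left(s,f \right)} = 3 + 0 = 3$)
$\left(43 + y{\left(h{\left(d{\left(3 \right)} \right)},0 \right)}\right)^{2} = \left(43 + 3\right)^{2} = 46^{2} = 2116$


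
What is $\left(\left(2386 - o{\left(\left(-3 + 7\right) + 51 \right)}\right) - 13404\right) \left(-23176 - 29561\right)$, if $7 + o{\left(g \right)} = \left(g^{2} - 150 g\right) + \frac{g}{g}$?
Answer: $305189019$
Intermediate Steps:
$o{\left(g \right)} = -6 + g^{2} - 150 g$ ($o{\left(g \right)} = -7 + \left(\left(g^{2} - 150 g\right) + \frac{g}{g}\right) = -7 + \left(\left(g^{2} - 150 g\right) + 1\right) = -7 + \left(1 + g^{2} - 150 g\right) = -6 + g^{2} - 150 g$)
$\left(\left(2386 - o{\left(\left(-3 + 7\right) + 51 \right)}\right) - 13404\right) \left(-23176 - 29561\right) = \left(\left(2386 - \left(-6 + \left(\left(-3 + 7\right) + 51\right)^{2} - 150 \left(\left(-3 + 7\right) + 51\right)\right)\right) - 13404\right) \left(-23176 - 29561\right) = \left(\left(2386 - \left(-6 + \left(4 + 51\right)^{2} - 150 \left(4 + 51\right)\right)\right) - 13404\right) \left(-52737\right) = \left(\left(2386 - \left(-6 + 55^{2} - 8250\right)\right) - 13404\right) \left(-52737\right) = \left(\left(2386 - \left(-6 + 3025 - 8250\right)\right) - 13404\right) \left(-52737\right) = \left(\left(2386 - -5231\right) - 13404\right) \left(-52737\right) = \left(\left(2386 + 5231\right) - 13404\right) \left(-52737\right) = \left(7617 - 13404\right) \left(-52737\right) = \left(-5787\right) \left(-52737\right) = 305189019$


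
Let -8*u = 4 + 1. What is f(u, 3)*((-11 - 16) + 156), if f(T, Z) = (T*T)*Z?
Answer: 9675/64 ≈ 151.17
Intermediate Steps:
u = -5/8 (u = -(4 + 1)/8 = -1/8*5 = -5/8 ≈ -0.62500)
f(T, Z) = Z*T**2 (f(T, Z) = T**2*Z = Z*T**2)
f(u, 3)*((-11 - 16) + 156) = (3*(-5/8)**2)*((-11 - 16) + 156) = (3*(25/64))*(-27 + 156) = (75/64)*129 = 9675/64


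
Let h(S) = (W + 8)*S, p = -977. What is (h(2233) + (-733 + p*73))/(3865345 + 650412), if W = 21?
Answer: -7297/4515757 ≈ -0.0016159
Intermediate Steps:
h(S) = 29*S (h(S) = (21 + 8)*S = 29*S)
(h(2233) + (-733 + p*73))/(3865345 + 650412) = (29*2233 + (-733 - 977*73))/(3865345 + 650412) = (64757 + (-733 - 71321))/4515757 = (64757 - 72054)*(1/4515757) = -7297*1/4515757 = -7297/4515757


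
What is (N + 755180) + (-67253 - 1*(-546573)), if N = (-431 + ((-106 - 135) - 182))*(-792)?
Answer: 1910868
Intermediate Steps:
N = 676368 (N = (-431 + (-241 - 182))*(-792) = (-431 - 423)*(-792) = -854*(-792) = 676368)
(N + 755180) + (-67253 - 1*(-546573)) = (676368 + 755180) + (-67253 - 1*(-546573)) = 1431548 + (-67253 + 546573) = 1431548 + 479320 = 1910868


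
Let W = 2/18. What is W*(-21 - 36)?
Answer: -19/3 ≈ -6.3333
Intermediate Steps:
W = 1/9 (W = 2*(1/18) = 1/9 ≈ 0.11111)
W*(-21 - 36) = (-21 - 36)/9 = (1/9)*(-57) = -19/3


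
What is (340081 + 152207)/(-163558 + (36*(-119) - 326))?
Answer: -20512/7007 ≈ -2.9274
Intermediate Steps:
(340081 + 152207)/(-163558 + (36*(-119) - 326)) = 492288/(-163558 + (-4284 - 326)) = 492288/(-163558 - 4610) = 492288/(-168168) = 492288*(-1/168168) = -20512/7007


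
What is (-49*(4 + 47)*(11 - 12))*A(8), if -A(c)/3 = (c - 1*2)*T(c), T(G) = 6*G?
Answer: -2159136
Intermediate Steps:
A(c) = -18*c*(-2 + c) (A(c) = -3*(c - 1*2)*6*c = -3*(c - 2)*6*c = -3*(-2 + c)*6*c = -18*c*(-2 + c))
(-49*(4 + 47)*(11 - 12))*A(8) = (-49*(4 + 47)*(11 - 12))*(18*8*(2 - 1*8)) = (-2499*(-1))*(18*8*(2 - 8)) = (-49*(-51))*(18*8*(-6)) = 2499*(-864) = -2159136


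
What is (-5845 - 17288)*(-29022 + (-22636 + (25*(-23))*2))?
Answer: 1221607464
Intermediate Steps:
(-5845 - 17288)*(-29022 + (-22636 + (25*(-23))*2)) = -23133*(-29022 + (-22636 - 575*2)) = -23133*(-29022 + (-22636 - 1150)) = -23133*(-29022 - 23786) = -23133*(-52808) = 1221607464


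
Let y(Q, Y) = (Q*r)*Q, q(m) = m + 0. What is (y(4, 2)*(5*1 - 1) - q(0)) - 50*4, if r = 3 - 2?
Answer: -136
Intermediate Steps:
r = 1
q(m) = m
y(Q, Y) = Q² (y(Q, Y) = (Q*1)*Q = Q*Q = Q²)
(y(4, 2)*(5*1 - 1) - q(0)) - 50*4 = (4²*(5*1 - 1) - 1*0) - 50*4 = (16*(5 - 1) + 0) - 200 = (16*4 + 0) - 200 = (64 + 0) - 200 = 64 - 200 = -136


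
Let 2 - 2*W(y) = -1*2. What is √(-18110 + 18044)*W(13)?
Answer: 2*I*√66 ≈ 16.248*I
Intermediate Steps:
W(y) = 2 (W(y) = 1 - (-1)*2/2 = 1 - ½*(-2) = 1 + 1 = 2)
√(-18110 + 18044)*W(13) = √(-18110 + 18044)*2 = √(-66)*2 = (I*√66)*2 = 2*I*√66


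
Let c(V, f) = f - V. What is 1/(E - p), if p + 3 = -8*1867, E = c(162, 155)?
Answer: 1/14932 ≈ 6.6970e-5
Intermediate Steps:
E = -7 (E = 155 - 1*162 = 155 - 162 = -7)
p = -14939 (p = -3 - 8*1867 = -3 - 14936 = -14939)
1/(E - p) = 1/(-7 - 1*(-14939)) = 1/(-7 + 14939) = 1/14932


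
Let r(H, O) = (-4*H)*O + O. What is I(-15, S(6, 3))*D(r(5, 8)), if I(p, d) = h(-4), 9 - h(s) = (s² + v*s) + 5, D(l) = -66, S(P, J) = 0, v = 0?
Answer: 792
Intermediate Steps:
r(H, O) = O - 4*H*O (r(H, O) = -4*H*O + O = O - 4*H*O)
h(s) = 4 - s² (h(s) = 9 - ((s² + 0*s) + 5) = 9 - ((s² + 0) + 5) = 9 - (s² + 5) = 9 - (5 + s²) = 9 + (-5 - s²) = 4 - s²)
I(p, d) = -12 (I(p, d) = 4 - 1*(-4)² = 4 - 1*16 = 4 - 16 = -12)
I(-15, S(6, 3))*D(r(5, 8)) = -12*(-66) = 792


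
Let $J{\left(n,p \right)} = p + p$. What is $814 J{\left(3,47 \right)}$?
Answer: $76516$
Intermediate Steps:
$J{\left(n,p \right)} = 2 p$
$814 J{\left(3,47 \right)} = 814 \cdot 2 \cdot 47 = 814 \cdot 94 = 76516$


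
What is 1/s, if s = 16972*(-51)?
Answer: -1/865572 ≈ -1.1553e-6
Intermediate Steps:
s = -865572
1/s = 1/(-865572) = -1/865572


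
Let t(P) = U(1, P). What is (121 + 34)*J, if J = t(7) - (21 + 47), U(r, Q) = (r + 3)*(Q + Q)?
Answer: -1860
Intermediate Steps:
U(r, Q) = 2*Q*(3 + r) (U(r, Q) = (3 + r)*(2*Q) = 2*Q*(3 + r))
t(P) = 8*P (t(P) = 2*P*(3 + 1) = 2*P*4 = 8*P)
J = -12 (J = 8*7 - (21 + 47) = 56 - 1*68 = 56 - 68 = -12)
(121 + 34)*J = (121 + 34)*(-12) = 155*(-12) = -1860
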